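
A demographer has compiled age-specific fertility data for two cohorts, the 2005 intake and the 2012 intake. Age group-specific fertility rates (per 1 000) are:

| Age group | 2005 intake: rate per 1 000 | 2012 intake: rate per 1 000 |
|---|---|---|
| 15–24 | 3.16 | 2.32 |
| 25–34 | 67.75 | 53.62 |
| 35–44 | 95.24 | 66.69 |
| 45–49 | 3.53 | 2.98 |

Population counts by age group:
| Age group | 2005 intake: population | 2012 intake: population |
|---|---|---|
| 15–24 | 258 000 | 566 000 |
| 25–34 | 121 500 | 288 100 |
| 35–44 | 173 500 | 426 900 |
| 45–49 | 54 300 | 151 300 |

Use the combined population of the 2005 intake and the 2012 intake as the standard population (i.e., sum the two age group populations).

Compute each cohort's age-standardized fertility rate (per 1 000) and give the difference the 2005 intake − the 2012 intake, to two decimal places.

11.64

Combined standard total = 2 039 600; weights = 0.4040, 0.2008, 0.2944, 0.1008.
The 2005 intake: 0.4040×3.16 + 0.2008×67.75 + 0.2944×95.24 + 0.1008×3.53 = 43.2742 per 1 000.
The 2012 intake: 0.4040×2.32 + 0.2008×53.62 + 0.2944×66.69 + 0.1008×2.98 = 31.6375 per 1 000.
Difference = 43.2742 − 31.6375 = 11.6367.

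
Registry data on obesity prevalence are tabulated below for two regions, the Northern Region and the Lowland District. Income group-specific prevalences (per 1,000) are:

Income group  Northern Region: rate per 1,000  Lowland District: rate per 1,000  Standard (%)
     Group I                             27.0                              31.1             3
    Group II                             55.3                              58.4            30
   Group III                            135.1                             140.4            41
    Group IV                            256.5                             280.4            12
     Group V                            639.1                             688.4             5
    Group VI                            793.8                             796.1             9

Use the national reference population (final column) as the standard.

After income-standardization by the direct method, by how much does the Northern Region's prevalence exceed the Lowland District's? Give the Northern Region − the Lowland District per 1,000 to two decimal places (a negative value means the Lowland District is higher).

-8.77

Standard weights: 0.03, 0.30, 0.41, 0.12, 0.05, 0.09.
The Northern Region: 0.0300×27.0 + 0.3000×55.3 + 0.4100×135.1 + 0.1200×256.5 + 0.0500×639.1 + 0.0900×793.8 = 206.9680 per 1,000.
The Lowland District: 0.0300×31.1 + 0.3000×58.4 + 0.4100×140.4 + 0.1200×280.4 + 0.0500×688.4 + 0.0900×796.1 = 215.7340 per 1,000.
Difference = 206.9680 − 215.7340 = -8.7660.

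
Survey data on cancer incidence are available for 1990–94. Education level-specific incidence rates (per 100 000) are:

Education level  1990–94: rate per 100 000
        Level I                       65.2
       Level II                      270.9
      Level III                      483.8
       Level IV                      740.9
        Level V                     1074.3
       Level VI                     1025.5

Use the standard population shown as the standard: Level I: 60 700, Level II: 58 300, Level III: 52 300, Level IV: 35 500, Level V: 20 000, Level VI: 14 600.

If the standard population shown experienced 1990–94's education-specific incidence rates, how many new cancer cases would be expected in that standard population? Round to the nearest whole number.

Expected new cancer cases = Σ (standard pop × education-specific rate ÷ 100 000)
= 60 700×65.2/100 000 + 58 300×270.9/100 000 + 52 300×483.8/100 000 + 35 500×740.9/100 000 + 20 000×1074.3/100 000 + 14 600×1025.5/100 000
= 39.58 + 157.93 + 253.03 + 263.02 + 214.86 + 149.72 = 1078.14.

1078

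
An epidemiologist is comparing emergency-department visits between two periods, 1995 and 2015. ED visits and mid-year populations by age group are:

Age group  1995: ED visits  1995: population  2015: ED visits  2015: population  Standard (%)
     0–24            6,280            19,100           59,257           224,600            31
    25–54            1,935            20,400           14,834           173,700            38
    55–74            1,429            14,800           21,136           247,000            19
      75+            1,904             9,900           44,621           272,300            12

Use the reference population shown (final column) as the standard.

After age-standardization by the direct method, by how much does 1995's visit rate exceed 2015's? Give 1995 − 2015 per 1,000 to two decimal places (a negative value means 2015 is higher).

Age-specific rates per 1,000 for 1995: 328.796, 94.853, 96.554, 192.323.
For 2015: 263.833, 85.400, 85.571, 163.867.
Standard weights: 0.31, 0.38, 0.19, 0.12.
1995: 0.3100×328.796 + 0.3800×94.853 + 0.1900×96.554 + 0.1200×192.323 = 179.3949 per 1,000.
2015: 0.3100×263.833 + 0.3800×85.400 + 0.1900×85.571 + 0.1200×163.867 = 150.1629 per 1,000.
Difference = 179.3949 − 150.1629 = 29.2319.

29.23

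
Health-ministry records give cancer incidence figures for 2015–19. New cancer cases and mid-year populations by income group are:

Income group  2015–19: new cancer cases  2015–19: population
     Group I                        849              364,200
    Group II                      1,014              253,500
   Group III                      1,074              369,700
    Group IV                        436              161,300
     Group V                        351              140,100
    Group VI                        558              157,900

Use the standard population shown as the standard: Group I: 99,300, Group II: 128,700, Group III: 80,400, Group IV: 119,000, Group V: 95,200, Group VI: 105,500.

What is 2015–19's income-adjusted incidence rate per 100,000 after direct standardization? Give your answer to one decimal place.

Income-specific rates per 100,000 for 2015–19: 233.11, 400.00, 290.51, 270.30, 250.54, 353.39.
Standard total = 628,100; weights = 0.1581, 0.2049, 0.1280, 0.1895, 0.1516, 0.1680.
Standardized rate: 0.1581×233.11 + 0.2049×400.00 + 0.1280×290.51 + 0.1895×270.30 + 0.1516×250.54 + 0.1680×353.39 = 304.5445 per 100,000.

304.5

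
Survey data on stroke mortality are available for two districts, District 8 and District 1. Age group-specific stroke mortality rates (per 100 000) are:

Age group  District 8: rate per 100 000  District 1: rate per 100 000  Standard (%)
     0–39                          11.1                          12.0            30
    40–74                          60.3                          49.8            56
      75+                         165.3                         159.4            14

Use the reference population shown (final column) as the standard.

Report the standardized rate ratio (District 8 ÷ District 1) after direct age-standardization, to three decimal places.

Standard weights: 0.30, 0.56, 0.14.
District 8: 0.3000×11.1 + 0.5600×60.3 + 0.1400×165.3 = 60.2400 per 100 000.
District 1: 0.3000×12.0 + 0.5600×49.8 + 0.1400×159.4 = 53.8040 per 100 000.
Ratio = 60.2400 ÷ 53.8040 = 1.11962.

1.120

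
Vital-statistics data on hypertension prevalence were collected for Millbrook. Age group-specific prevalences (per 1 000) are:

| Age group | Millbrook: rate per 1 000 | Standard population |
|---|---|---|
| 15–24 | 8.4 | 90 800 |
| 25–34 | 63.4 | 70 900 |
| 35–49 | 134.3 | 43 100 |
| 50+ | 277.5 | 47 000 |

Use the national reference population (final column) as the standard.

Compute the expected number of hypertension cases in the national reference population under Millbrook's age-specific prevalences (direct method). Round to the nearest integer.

Expected hypertension cases = Σ (standard pop × age-specific rate ÷ 1 000)
= 90 800×8.4/1 000 + 70 900×63.4/1 000 + 43 100×134.3/1 000 + 47 000×277.5/1 000
= 762.72 + 4495.06 + 5788.33 + 13042.50 = 24088.61.

24089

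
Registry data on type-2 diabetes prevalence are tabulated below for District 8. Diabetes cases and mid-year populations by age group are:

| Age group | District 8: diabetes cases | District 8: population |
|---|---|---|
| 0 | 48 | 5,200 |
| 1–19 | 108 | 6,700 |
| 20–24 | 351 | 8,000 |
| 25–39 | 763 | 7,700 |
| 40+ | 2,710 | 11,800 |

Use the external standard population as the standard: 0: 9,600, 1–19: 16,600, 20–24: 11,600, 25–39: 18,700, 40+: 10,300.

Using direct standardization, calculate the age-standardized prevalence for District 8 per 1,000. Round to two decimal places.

76.10

Age-specific rates per 1,000 for District 8: 9.231, 16.119, 43.875, 99.091, 229.661.
Standard total = 66,800; weights = 0.1437, 0.2485, 0.1737, 0.2799, 0.1542.
Standardized rate: 0.1437×9.231 + 0.2485×16.119 + 0.1737×43.875 + 0.2799×99.091 + 0.1542×229.661 = 76.1026 per 1,000.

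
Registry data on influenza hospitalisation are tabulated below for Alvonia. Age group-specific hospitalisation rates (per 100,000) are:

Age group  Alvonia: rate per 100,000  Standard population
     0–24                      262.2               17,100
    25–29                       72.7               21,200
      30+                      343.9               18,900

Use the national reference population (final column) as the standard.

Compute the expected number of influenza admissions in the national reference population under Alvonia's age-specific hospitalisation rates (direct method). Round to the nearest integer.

Expected influenza admissions = Σ (standard pop × age-specific rate ÷ 100,000)
= 17,100×262.2/100,000 + 21,200×72.7/100,000 + 18,900×343.9/100,000
= 44.84 + 15.41 + 65.00 = 125.25.

125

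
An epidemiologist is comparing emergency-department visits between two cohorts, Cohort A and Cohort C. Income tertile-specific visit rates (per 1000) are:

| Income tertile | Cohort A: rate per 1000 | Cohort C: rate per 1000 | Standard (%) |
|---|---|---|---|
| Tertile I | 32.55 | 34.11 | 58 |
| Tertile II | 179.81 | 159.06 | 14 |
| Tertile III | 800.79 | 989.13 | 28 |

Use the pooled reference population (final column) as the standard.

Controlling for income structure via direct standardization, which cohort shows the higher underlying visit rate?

Cohort C

Standard weights: 0.58, 0.14, 0.28.
Cohort A: 0.5800×32.55 + 0.1400×179.81 + 0.2800×800.79 = 268.2736 per 1000.
Cohort C: 0.5800×34.11 + 0.1400×159.06 + 0.2800×989.13 = 319.0086 per 1000.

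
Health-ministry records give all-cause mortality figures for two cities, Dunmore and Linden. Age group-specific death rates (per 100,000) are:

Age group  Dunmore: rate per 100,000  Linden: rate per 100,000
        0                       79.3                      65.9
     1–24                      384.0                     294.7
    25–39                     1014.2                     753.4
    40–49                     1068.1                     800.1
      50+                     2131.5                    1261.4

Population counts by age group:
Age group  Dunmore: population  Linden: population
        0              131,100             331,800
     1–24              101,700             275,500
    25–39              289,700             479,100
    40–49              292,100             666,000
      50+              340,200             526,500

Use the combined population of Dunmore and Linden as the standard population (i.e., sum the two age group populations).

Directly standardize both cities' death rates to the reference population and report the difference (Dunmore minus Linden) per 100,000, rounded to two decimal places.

Combined standard total = 3,433,700; weights = 0.1348, 0.1099, 0.2239, 0.2790, 0.2524.
Dunmore: 0.1348×79.3 + 0.1099×384.0 + 0.2239×1014.2 + 0.2790×1068.1 + 0.2524×2131.5 = 1115.9936 per 100,000.
Linden: 0.1348×65.9 + 0.1099×294.7 + 0.2239×753.4 + 0.2790×800.1 + 0.2524×1261.4 = 751.5831 per 100,000.
Difference = 1115.9936 − 751.5831 = 364.4105.

364.41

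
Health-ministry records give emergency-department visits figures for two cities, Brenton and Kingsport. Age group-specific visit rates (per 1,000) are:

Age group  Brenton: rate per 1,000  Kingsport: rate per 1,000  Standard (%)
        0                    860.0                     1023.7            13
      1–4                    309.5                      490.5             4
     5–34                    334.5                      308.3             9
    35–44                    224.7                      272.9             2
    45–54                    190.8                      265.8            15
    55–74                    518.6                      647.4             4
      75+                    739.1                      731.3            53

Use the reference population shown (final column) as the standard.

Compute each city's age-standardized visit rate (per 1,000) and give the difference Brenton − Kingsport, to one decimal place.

Standard weights: 0.13, 0.04, 0.09, 0.02, 0.15, 0.04, 0.53.
Brenton: 0.1300×860.0 + 0.0400×309.5 + 0.0900×334.5 + 0.0200×224.7 + 0.1500×190.8 + 0.0400×518.6 + 0.5300×739.1 = 599.8660 per 1,000.
Kingsport: 0.1300×1023.7 + 0.0400×490.5 + 0.0900×308.3 + 0.0200×272.9 + 0.1500×265.8 + 0.0400×647.4 + 0.5300×731.3 = 639.2610 per 1,000.
Difference = 599.8660 − 639.2610 = -39.3950.

-39.4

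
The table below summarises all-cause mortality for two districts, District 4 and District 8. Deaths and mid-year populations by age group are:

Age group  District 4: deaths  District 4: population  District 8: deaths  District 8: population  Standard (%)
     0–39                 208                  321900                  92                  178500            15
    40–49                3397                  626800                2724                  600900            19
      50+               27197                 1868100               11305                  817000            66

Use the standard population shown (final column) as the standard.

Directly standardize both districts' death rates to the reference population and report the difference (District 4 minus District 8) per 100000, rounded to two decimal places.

66.42

Age-specific rates per 100000 for District 4: 64.62, 541.96, 1455.86.
For District 8: 51.54, 453.32, 1383.72.
Standard weights: 0.15, 0.19, 0.66.
District 4: 0.1500×64.62 + 0.1900×541.96 + 0.6600×1455.86 = 1073.5351 per 100000.
District 8: 0.1500×51.54 + 0.1900×453.32 + 0.6600×1383.72 = 1007.1177 per 100000.
Difference = 1073.5351 − 1007.1177 = 66.4174.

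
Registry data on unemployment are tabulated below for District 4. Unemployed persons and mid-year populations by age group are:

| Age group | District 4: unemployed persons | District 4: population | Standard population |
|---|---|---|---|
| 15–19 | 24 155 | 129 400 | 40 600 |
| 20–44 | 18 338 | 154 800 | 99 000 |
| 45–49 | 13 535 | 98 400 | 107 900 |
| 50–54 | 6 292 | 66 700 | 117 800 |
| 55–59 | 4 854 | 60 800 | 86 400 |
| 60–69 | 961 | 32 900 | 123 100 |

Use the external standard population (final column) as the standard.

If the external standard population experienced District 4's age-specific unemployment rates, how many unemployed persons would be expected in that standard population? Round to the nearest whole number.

Age-specific rates per 1 000 for District 4: 186.669, 118.463, 137.551, 94.333, 79.836, 29.210.
Expected unemployed persons = Σ (standard pop × age-specific rate ÷ 1 000)
= 40 600×186.669/1 000 + 99 000×118.463/1 000 + 107 900×137.551/1 000 + 117 800×94.333/1 000 + 86 400×79.836/1 000 + 123 100×29.210/1 000
= 7578.77 + 11727.79 + 14841.73 + 11112.41 + 6897.79 + 3595.72 = 55754.21.

55754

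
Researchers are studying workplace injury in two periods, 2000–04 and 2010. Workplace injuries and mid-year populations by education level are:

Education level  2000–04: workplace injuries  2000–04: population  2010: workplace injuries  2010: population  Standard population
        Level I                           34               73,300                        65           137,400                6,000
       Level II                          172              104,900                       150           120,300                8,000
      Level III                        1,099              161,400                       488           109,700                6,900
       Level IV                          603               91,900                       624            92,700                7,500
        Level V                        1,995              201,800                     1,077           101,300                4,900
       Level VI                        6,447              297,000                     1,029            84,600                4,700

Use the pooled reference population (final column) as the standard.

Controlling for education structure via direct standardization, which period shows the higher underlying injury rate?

2000–04

Education-specific rates per 10,000 for 2000–04: 4.64, 16.40, 68.09, 65.61, 98.86, 217.07.
For 2010: 4.73, 12.47, 44.48, 67.31, 106.32, 121.63.
Standard total = 38,000; weights = 0.1579, 0.2105, 0.1816, 0.1974, 0.1289, 0.1237.
2000–04: 0.1579×4.64 + 0.2105×16.40 + 0.1816×68.09 + 0.1974×65.61 + 0.1289×98.86 + 0.1237×217.07 = 69.0946 per 10,000.
2010: 0.1579×4.73 + 0.2105×12.47 + 0.1816×44.48 + 0.1974×67.31 + 0.1289×106.32 + 0.1237×121.63 = 53.4884 per 10,000.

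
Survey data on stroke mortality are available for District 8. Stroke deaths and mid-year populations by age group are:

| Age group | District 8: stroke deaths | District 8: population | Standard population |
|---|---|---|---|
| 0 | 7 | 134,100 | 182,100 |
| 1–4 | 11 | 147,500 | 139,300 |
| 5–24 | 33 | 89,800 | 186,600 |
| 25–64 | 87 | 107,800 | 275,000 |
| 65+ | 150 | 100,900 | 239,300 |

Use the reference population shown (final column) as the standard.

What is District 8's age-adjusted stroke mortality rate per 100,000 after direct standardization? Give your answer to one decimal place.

Age-specific rates per 100,000 for District 8: 5.22, 7.46, 36.75, 80.71, 148.66.
Standard total = 1,022,300; weights = 0.1781, 0.1363, 0.1825, 0.2690, 0.2341.
Standardized rate: 0.1781×5.22 + 0.1363×7.46 + 0.1825×36.75 + 0.2690×80.71 + 0.2341×148.66 = 65.1622 per 100,000.

65.2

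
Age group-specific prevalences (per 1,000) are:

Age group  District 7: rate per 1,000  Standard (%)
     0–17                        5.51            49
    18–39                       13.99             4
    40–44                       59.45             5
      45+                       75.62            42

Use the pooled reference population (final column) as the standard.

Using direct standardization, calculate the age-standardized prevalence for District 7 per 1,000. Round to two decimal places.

Standard weights: 0.49, 0.04, 0.05, 0.42.
Standardized rate: 0.4900×5.51 + 0.0400×13.99 + 0.0500×59.45 + 0.4200×75.62 = 37.9924 per 1,000.

37.99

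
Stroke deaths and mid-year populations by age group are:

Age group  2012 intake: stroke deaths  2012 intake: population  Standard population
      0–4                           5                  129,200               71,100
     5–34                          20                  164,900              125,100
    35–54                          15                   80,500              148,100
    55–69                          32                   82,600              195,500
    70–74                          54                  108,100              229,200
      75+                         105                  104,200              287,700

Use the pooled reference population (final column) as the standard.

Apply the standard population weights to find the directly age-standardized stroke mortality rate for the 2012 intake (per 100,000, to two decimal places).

Age-specific rates per 100,000 for the 2012 intake: 3.87, 12.13, 18.63, 38.74, 49.95, 100.77.
Standard total = 1,056,700; weights = 0.0673, 0.1184, 0.1402, 0.1850, 0.2169, 0.2723.
Standardized rate: 0.0673×3.87 + 0.1184×12.13 + 0.1402×18.63 + 0.1850×38.74 + 0.2169×49.95 + 0.2723×100.77 = 49.7456 per 100,000.

49.75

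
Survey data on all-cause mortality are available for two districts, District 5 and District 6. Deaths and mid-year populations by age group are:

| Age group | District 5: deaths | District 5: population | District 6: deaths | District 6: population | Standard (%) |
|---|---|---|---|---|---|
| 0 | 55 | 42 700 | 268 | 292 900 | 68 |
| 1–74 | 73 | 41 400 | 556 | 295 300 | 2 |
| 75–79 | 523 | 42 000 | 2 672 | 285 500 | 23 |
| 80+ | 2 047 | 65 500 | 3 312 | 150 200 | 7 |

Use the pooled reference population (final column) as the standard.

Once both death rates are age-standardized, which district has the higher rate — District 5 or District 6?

District 5

Age-specific rates per 100 000 for District 5: 128.81, 176.33, 1245.24, 3125.19.
For District 6: 91.50, 188.28, 935.90, 2205.06.
Standard weights: 0.68, 0.02, 0.23, 0.07.
District 5: 0.6800×128.81 + 0.0200×176.33 + 0.2300×1245.24 + 0.0700×3125.19 = 596.2825 per 100 000.
District 6: 0.6800×91.50 + 0.0200×188.28 + 0.2300×935.90 + 0.0700×2205.06 = 435.5965 per 100 000.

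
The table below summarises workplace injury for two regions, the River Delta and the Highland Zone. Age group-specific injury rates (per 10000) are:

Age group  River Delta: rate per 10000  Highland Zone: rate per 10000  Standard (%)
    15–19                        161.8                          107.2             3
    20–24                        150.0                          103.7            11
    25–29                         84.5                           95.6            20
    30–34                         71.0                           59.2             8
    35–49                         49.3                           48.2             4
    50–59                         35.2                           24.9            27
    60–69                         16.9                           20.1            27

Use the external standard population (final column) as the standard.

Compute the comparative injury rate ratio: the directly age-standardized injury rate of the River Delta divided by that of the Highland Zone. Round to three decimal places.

Standard weights: 0.03, 0.11, 0.20, 0.08, 0.04, 0.27, 0.27.
The River Delta: 0.0300×161.8 + 0.1100×150.0 + 0.2000×84.5 + 0.0800×71.0 + 0.0400×49.3 + 0.2700×35.2 + 0.2700×16.9 = 59.9730 per 10000.
The Highland Zone: 0.0300×107.2 + 0.1100×103.7 + 0.2000×95.6 + 0.0800×59.2 + 0.0400×48.2 + 0.2700×24.9 + 0.2700×20.1 = 52.5570 per 10000.
Ratio = 59.9730 ÷ 52.5570 = 1.14110.

1.141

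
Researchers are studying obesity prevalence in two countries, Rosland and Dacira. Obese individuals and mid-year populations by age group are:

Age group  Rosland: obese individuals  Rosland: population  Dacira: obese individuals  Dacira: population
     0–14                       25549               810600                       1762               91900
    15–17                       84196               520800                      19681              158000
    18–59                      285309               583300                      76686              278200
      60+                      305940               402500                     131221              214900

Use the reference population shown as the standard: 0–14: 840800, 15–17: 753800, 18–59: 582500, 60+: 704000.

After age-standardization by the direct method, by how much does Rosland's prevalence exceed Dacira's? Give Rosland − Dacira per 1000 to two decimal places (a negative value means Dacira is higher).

93.00

Age-specific rates per 1000 for Rosland: 31.519, 161.667, 489.129, 760.099.
For Dacira: 19.173, 124.563, 275.651, 610.614.
Standard total = 2881100; weights = 0.2918, 0.2616, 0.2022, 0.2444.
Rosland: 0.2918×31.519 + 0.2616×161.667 + 0.2022×489.129 + 0.2444×760.099 = 336.1191 per 1000.
Dacira: 0.2918×19.173 + 0.2616×124.563 + 0.2022×275.651 + 0.2444×610.614 = 243.1208 per 1000.
Difference = 336.1191 − 243.1208 = 92.9983.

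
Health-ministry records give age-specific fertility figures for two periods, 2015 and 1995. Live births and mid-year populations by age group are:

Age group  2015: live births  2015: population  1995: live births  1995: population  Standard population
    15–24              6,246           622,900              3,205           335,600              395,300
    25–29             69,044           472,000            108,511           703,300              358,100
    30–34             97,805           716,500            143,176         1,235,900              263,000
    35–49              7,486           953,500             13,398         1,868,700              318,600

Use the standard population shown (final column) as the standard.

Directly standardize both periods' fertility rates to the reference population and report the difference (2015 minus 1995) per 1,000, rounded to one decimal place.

2.2

Age-specific rates per 1,000 for 2015: 10.027, 146.280, 136.504, 7.851.
For 1995: 9.550, 154.288, 115.848, 7.170.
Standard total = 1,335,000; weights = 0.2961, 0.2682, 0.1970, 0.2387.
2015: 0.2961×10.027 + 0.2682×146.280 + 0.1970×136.504 + 0.2387×7.851 = 70.9726 per 1,000.
1995: 0.2961×9.550 + 0.2682×154.288 + 0.1970×115.848 + 0.2387×7.170 = 68.7475 per 1,000.
Difference = 70.9726 − 68.7475 = 2.2250.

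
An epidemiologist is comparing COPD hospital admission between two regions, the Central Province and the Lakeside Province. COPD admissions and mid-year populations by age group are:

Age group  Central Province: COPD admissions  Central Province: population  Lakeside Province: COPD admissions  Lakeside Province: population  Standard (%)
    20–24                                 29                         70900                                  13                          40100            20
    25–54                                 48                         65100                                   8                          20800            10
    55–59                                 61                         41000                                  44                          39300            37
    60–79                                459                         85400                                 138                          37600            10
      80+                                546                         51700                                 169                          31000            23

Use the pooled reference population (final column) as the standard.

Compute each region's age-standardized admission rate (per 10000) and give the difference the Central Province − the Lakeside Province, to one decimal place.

15.3

Age-specific rates per 10000 for the Central Province: 4.09, 7.37, 14.88, 53.75, 105.61.
For the Lakeside Province: 3.24, 3.85, 11.20, 36.70, 54.52.
Standard weights: 0.20, 0.10, 0.37, 0.10, 0.23.
The Central Province: 0.2000×4.09 + 0.1000×7.37 + 0.3700×14.88 + 0.1000×53.75 + 0.2300×105.61 = 36.7251 per 10000.
The Lakeside Province: 0.2000×3.24 + 0.1000×3.85 + 0.3700×11.20 + 0.1000×36.70 + 0.2300×54.52 = 21.3844 per 10000.
Difference = 36.7251 − 21.3844 = 15.3407.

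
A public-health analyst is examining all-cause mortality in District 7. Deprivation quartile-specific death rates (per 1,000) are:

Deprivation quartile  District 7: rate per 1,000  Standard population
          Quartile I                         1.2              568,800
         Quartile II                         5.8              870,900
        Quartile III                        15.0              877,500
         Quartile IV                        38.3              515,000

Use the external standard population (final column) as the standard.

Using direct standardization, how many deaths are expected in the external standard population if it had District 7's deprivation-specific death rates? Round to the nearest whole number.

Expected deaths = Σ (standard pop × deprivation-specific rate ÷ 1,000)
= 568,800×1.2/1,000 + 870,900×5.8/1,000 + 877,500×15.0/1,000 + 515,000×38.3/1,000
= 682.56 + 5051.22 + 13162.50 + 19724.50 = 38620.78.

38621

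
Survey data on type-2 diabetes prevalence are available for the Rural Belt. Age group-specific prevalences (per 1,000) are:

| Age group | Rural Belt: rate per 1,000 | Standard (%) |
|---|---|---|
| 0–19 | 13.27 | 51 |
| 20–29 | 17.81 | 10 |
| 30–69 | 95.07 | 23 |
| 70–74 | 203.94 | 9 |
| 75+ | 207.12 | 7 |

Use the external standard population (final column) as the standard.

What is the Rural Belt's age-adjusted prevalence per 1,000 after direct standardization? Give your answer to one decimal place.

63.3

Standard weights: 0.51, 0.10, 0.23, 0.09, 0.07.
Standardized rate: 0.5100×13.27 + 0.1000×17.81 + 0.2300×95.07 + 0.0900×203.94 + 0.0700×207.12 = 63.2678 per 1,000.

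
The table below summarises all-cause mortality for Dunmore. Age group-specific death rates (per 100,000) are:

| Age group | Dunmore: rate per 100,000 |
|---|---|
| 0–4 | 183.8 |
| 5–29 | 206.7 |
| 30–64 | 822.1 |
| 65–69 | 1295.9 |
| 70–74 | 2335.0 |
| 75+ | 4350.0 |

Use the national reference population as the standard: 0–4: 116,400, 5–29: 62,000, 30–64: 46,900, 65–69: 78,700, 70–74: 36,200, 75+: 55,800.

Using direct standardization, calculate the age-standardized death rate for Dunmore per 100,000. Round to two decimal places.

Standard total = 396,000; weights = 0.2939, 0.1566, 0.1184, 0.1987, 0.0914, 0.1409.
Standardized rate: 0.2939×183.8 + 0.1566×206.7 + 0.1184×822.1 + 0.1987×1295.9 + 0.0914×2335.0 + 0.1409×4350.0 = 1267.7034 per 100,000.

1267.70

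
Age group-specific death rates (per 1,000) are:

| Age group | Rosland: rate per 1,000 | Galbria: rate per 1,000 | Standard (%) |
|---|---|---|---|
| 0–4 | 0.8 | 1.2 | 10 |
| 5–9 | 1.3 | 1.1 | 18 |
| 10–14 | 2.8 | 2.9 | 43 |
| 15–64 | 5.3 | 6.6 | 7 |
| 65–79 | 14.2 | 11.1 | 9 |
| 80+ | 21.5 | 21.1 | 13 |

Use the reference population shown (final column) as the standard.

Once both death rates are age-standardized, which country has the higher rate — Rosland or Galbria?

Rosland

Standard weights: 0.10, 0.18, 0.43, 0.07, 0.09, 0.13.
Rosland: 0.1000×0.8 + 0.1800×1.3 + 0.4300×2.8 + 0.0700×5.3 + 0.0900×14.2 + 0.1300×21.5 = 5.9620 per 1,000.
Galbria: 0.1000×1.2 + 0.1800×1.1 + 0.4300×2.9 + 0.0700×6.6 + 0.0900×11.1 + 0.1300×21.1 = 5.7690 per 1,000.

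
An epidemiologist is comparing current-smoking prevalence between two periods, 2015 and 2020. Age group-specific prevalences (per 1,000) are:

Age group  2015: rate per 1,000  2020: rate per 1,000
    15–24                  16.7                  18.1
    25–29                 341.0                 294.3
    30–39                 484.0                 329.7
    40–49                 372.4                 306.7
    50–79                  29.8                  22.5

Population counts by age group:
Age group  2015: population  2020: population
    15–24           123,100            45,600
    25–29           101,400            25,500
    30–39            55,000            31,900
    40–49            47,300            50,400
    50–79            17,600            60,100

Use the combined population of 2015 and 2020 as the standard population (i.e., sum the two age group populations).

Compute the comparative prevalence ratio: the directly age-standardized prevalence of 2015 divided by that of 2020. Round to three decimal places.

1.259

Combined standard total = 557,900; weights = 0.3024, 0.2275, 0.1558, 0.1751, 0.1393.
2015: 0.3024×16.7 + 0.2275×341.0 + 0.1558×484.0 + 0.1751×372.4 + 0.1393×29.8 = 227.3682 per 1,000.
2020: 0.3024×18.1 + 0.2275×294.3 + 0.1558×329.7 + 0.1751×306.7 + 0.1393×22.5 = 180.6129 per 1,000.
Ratio = 227.3682 ÷ 180.6129 = 1.25887.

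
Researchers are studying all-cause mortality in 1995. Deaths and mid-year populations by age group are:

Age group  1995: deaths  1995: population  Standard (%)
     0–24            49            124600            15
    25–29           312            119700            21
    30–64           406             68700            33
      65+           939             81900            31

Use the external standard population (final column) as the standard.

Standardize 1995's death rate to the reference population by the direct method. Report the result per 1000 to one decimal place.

6.1

Age-specific rates per 1000 for 1995: 0.393, 2.607, 5.910, 11.465.
Standard weights: 0.15, 0.21, 0.33, 0.31.
Standardized rate: 0.1500×0.393 + 0.2100×2.607 + 0.3300×5.910 + 0.3100×11.465 = 6.1108 per 1000.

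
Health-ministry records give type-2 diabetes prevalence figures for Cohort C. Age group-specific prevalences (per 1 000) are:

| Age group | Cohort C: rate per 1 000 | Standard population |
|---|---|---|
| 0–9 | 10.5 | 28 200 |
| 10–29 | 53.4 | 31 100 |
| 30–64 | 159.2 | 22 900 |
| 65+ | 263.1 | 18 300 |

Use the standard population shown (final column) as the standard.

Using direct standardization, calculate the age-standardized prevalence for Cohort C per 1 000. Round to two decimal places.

Standard total = 100 500; weights = 0.2806, 0.3095, 0.2279, 0.1821.
Standardized rate: 0.2806×10.5 + 0.3095×53.4 + 0.2279×159.2 + 0.1821×263.1 = 103.6542 per 1 000.

103.65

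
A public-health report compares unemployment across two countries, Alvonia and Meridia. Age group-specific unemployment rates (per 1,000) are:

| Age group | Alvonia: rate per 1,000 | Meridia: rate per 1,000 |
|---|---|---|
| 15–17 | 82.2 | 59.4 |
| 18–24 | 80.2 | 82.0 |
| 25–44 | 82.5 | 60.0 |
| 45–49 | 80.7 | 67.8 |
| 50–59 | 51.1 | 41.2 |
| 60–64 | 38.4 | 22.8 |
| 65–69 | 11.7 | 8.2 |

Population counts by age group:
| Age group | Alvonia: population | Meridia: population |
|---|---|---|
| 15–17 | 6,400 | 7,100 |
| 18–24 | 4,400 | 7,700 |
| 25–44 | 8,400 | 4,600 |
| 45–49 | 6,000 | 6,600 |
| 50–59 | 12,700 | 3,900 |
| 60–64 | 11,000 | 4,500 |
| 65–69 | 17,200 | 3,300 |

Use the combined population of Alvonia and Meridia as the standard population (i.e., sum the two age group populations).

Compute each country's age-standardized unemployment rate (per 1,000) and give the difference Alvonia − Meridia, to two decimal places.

11.74

Combined standard total = 103,800; weights = 0.1301, 0.1166, 0.1252, 0.1214, 0.1599, 0.1493, 0.1975.
Alvonia: 0.1301×82.2 + 0.1166×80.2 + 0.1252×82.5 + 0.1214×80.7 + 0.1599×51.1 + 0.1493×38.4 + 0.1975×11.7 = 56.3849 per 1,000.
Meridia: 0.1301×59.4 + 0.1166×82.0 + 0.1252×60.0 + 0.1214×67.8 + 0.1599×41.2 + 0.1493×22.8 + 0.1975×8.2 = 44.6416 per 1,000.
Difference = 56.3849 − 44.6416 = 11.7433.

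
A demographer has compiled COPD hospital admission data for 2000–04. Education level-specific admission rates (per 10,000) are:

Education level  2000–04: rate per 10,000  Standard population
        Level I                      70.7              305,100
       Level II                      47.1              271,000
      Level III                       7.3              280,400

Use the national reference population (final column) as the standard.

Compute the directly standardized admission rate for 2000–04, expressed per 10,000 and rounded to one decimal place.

Standard total = 856,500; weights = 0.3562, 0.3164, 0.3274.
Standardized rate: 0.3562×70.7 + 0.3164×47.1 + 0.3274×7.3 = 42.4770 per 10,000.

42.5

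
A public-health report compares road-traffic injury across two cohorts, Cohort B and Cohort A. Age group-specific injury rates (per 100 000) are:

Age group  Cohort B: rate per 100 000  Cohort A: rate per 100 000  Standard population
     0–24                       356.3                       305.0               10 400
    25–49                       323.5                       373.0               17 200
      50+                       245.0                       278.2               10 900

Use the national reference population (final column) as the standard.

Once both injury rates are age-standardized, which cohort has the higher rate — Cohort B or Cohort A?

Standard total = 38 500; weights = 0.2701, 0.4468, 0.2831.
Cohort B: 0.2701×356.3 + 0.4468×323.5 + 0.2831×245.0 = 310.1356 per 100 000.
Cohort A: 0.2701×305.0 + 0.4468×373.0 + 0.2831×278.2 = 327.7917 per 100 000.

Cohort A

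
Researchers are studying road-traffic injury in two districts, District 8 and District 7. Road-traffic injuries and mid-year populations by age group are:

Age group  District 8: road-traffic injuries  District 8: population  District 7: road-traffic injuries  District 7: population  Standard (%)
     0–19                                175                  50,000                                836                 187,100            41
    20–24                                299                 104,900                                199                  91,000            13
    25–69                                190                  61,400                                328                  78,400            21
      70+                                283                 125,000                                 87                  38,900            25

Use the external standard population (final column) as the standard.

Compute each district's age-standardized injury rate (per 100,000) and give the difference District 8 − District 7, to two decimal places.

Age-specific rates per 100,000 for District 8: 350.00, 285.03, 309.45, 226.40.
For District 7: 446.82, 218.68, 418.37, 223.65.
Standard weights: 0.41, 0.13, 0.21, 0.25.
District 8: 0.4100×350.00 + 0.1300×285.03 + 0.2100×309.45 + 0.2500×226.40 = 302.1381 per 100,000.
District 7: 0.4100×446.82 + 0.1300×218.68 + 0.2100×418.37 + 0.2500×223.65 = 355.3945 per 100,000.
Difference = 302.1381 − 355.3945 = -53.2564.

-53.26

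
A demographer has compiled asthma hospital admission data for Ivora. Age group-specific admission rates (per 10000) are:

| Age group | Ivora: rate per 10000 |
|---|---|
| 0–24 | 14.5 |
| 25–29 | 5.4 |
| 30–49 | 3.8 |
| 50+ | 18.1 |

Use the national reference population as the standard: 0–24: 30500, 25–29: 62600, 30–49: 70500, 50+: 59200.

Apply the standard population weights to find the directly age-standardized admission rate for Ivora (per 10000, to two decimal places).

9.51

Standard total = 222800; weights = 0.1369, 0.2810, 0.3164, 0.2657.
Standardized rate: 0.1369×14.5 + 0.2810×5.4 + 0.3164×3.8 + 0.2657×18.1 = 9.5140 per 10000.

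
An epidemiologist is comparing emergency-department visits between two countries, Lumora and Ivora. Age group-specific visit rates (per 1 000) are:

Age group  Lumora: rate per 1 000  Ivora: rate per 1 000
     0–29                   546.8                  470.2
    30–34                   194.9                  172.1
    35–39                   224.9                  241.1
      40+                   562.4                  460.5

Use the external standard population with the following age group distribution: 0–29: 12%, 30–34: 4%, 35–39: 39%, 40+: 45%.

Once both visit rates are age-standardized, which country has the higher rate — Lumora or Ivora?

Standard weights: 0.12, 0.04, 0.39, 0.45.
Lumora: 0.1200×546.8 + 0.0400×194.9 + 0.3900×224.9 + 0.4500×562.4 = 414.2030 per 1 000.
Ivora: 0.1200×470.2 + 0.0400×172.1 + 0.3900×241.1 + 0.4500×460.5 = 364.5620 per 1 000.

Lumora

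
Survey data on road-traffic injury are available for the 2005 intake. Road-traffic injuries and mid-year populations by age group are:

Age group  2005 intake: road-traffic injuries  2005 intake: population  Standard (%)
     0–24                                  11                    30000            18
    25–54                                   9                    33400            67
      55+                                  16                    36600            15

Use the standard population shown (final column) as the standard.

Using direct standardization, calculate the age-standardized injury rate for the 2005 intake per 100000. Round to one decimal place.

31.2

Age-specific rates per 100000 for the 2005 intake: 36.67, 26.95, 43.72.
Standard weights: 0.18, 0.67, 0.15.
Standardized rate: 0.1800×36.67 + 0.6700×26.95 + 0.1500×43.72 = 31.2113 per 100000.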